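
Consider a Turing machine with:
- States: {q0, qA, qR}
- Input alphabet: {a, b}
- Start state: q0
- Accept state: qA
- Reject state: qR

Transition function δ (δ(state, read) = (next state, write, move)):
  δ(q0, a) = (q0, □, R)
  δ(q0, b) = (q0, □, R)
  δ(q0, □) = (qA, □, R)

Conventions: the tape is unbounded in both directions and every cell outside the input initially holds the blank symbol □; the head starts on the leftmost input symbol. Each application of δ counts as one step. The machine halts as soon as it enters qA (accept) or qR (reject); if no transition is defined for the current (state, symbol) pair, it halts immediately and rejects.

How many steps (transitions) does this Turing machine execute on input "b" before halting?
Step 0: [q0]b (head at position 0)
Step 1: δ(q0, b) = (q0, □, R)  ⊢  □[q0]□ (head at position 1)
Step 2: δ(q0, □) = (qA, □, R)  ⊢  □□[qA]□ (head at position 2)
The machine is in qA, so it halts and accepts.
Number of transitions executed: 2.

Final answer: 2 steps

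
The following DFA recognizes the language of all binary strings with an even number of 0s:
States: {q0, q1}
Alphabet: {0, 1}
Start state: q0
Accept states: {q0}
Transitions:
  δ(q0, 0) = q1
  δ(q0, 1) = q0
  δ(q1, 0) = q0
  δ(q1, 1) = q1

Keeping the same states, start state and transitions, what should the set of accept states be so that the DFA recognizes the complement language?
The DFA is complete (every state has a transition on every symbol), so the complement
is recognized by the same DFA with accepting and non-accepting states swapped.
Original accept states: {q0}
Complement accept states = All states - Original accept states
= {q0, q1} - {q0}
= {q1}
Complement language: strings with an ODD number of 0s

Final answer: {q1}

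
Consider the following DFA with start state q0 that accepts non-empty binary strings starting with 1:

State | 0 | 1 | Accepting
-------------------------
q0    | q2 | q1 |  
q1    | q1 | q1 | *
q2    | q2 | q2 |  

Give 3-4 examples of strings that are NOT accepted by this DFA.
Any strings that end in a non-accepting state work; for example:
"00": q0 → q2 → q2; q2 is not accepting → rejected
"001": q0 → q2 → q2 → q2; q2 is not accepting → rejected
"0011": q0 → q2 → q2 → q2 → q2; q2 is not accepting → rejected
"0100": q0 → q2 → q2 → q2 → q2; q2 is not accepting → rejected

Final answer: "00", "001", "0011", "0100"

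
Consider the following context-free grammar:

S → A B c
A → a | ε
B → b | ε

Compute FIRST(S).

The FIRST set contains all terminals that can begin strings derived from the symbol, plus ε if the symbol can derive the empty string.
FIRST(A) = {a, ε} (A → a | ε) and FIRST(B) = {b, ε} (B → b | ε).
For S → A B c: add FIRST(A) minus ε = {a}; A is nullable, so also add FIRST(B) minus ε = {b}; B is nullable too, so also add FIRST(c) = {c}. The terminal c is never erased, so S is not nullable and ε is not included.
FIRST(S) = {a, b, c}.

Final answer: {a, b, c}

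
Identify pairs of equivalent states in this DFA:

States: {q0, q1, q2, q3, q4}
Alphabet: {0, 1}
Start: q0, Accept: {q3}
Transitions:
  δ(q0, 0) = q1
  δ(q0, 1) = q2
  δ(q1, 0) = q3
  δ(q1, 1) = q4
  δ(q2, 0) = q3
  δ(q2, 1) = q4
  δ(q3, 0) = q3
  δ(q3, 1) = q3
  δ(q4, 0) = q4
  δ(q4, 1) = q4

Using the table-filling algorithm:
Round 0 – mark pairs where exactly one state is accepting: (q0,q3), (q1,q3), (q2,q3), (q3,q4)
Round 1 – newly marked: (q0,q1) [on 0: q1 vs q3, already marked]; (q0,q2) [on 0: q1 vs q3, already marked]; (q1,q4) [on 0: q3 vs q4, already marked]; (q2,q4) [on 0: q3 vs q4, already marked]
Round 2 – newly marked: (q0,q4) [on 0: q1 vs q4, already marked]
No further pairs can be marked.
(q1, q2) unmarked: δ(q1,0)=q3, δ(q2,0)=q3; δ(q1,1)=q4, δ(q2,1)=q4 → equivalent
Equivalent pairs: (q1, q2)

Final answer: Equivalent pairs: (q1, q2)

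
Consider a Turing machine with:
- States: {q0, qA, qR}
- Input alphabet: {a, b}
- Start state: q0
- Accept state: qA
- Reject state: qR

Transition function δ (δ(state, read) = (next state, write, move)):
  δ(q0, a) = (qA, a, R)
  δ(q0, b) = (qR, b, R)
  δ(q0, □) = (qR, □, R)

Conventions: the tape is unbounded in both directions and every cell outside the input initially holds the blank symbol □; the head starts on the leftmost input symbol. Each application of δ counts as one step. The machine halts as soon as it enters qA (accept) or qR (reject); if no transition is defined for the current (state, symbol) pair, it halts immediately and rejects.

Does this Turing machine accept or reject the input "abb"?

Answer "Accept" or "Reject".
Step 0: [q0]abb (head at position 0)
Step 1: δ(q0, a) = (qA, a, R)  ⊢  a[qA]bb (head at position 1)
The machine is in qA, so it halts and accepts.

Final answer: Accept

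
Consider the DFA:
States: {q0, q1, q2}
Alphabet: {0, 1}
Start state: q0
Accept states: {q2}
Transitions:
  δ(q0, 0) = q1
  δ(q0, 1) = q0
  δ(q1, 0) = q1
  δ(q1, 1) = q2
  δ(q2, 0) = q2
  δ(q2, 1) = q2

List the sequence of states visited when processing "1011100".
Starting at q0
Read '1': q0 -> q0
Read '0': q0 -> q1
Read '1': q1 -> q2
Read '1': q2 -> q2
Read '1': q2 -> q2
Read '0': q2 -> q2
Read '0': q2 -> q2

Final answer: q0 -> q0 -> q1 -> q2 -> q2 -> q2 -> q2 -> q2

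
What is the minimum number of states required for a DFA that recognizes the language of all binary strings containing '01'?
Language: binary strings containing '01'
Lower bound (Myhill–Nerode): the prefixes ε, 0, 01 are pairwise distinguishable:
  ε vs 01: suffix ε distinguishes them (ε is rejected, 01 is accepted)
  0 vs 01: suffix ε distinguishes them (0 is rejected, 01 is accepted)
  ε vs 0: suffix 1 distinguishes them (ε·1 = 1 is rejected, 0·1 = 01 is accepted)
So any DFA needs at least 3 states.
Upper bound: a DFA with 3 states exists (one state per class above: 'no progress', 'last symbol 0', and 'seen 01' (accepting sink)).
Minimum states: 3

Final answer: 3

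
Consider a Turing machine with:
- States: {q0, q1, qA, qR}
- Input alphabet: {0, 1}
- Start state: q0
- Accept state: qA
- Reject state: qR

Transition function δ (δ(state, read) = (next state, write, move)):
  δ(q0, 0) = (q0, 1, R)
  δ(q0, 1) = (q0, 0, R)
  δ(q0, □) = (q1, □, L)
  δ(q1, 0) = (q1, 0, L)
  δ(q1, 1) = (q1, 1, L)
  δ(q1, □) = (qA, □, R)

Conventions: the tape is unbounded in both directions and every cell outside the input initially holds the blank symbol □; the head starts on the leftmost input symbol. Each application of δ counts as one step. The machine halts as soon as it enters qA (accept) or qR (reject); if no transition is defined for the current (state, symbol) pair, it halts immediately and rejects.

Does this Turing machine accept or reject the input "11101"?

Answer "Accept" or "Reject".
Step 0: [q0]11101 (head at position 0)
Step 1: δ(q0, 1) = (q0, 0, R)  ⊢  0[q0]1101 (head at position 1)
Step 2: δ(q0, 1) = (q0, 0, R)  ⊢  00[q0]101 (head at position 2)
Step 3: δ(q0, 1) = (q0, 0, R)  ⊢  000[q0]01 (head at position 3)
Step 4: δ(q0, 0) = (q0, 1, R)  ⊢  0001[q0]1 (head at position 4)
Step 5: δ(q0, 1) = (q0, 0, R)  ⊢  00010[q0]□ (head at position 5)
Step 6: δ(q0, □) = (q1, □, L)  ⊢  0001[q1]0□ (head at position 4)
Step 7: δ(q1, 0) = (q1, 0, L)  ⊢  000[q1]10□ (head at position 3)
Step 8: δ(q1, 1) = (q1, 1, L)  ⊢  00[q1]010□ (head at position 2)
Step 9: δ(q1, 0) = (q1, 0, L)  ⊢  0[q1]0010□ (head at position 1)
Step 10: δ(q1, 0) = (q1, 0, L)  ⊢  [q1]00010□ (head at position 0)
Step 11: δ(q1, 0) = (q1, 0, L)  ⊢  [q1]□00010□ (head at position -1)
Step 12: δ(q1, □) = (qA, □, R)  ⊢  □[qA]00010□ (head at position 0)
The machine is in qA, so it halts and accepts.

Final answer: Accept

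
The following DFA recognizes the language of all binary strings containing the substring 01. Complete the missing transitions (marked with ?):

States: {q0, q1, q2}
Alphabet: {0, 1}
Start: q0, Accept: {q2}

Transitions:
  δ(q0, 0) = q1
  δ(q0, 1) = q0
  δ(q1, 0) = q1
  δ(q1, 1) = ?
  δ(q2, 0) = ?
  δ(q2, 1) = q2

What each state remembers (consistent with the given transitions and accept states):
  q0: 01 not seen yet and the last symbol was not 0
  q1: 01 not seen yet and the last symbol was 0
  q2: the substring 01 has already been seen
Filling in the missing entries:
  δ(q1, 1): in q1 (01 not seen yet and the last symbol was 0), after reading 1 we have: the substring 01 has already been seen → q2
  δ(q2, 0): in q2 (the substring 01 has already been seen), after reading 0 we have: the substring 01 has already been seen → q2

Final answer: δ(q1, 1) = q2; δ(q2, 0) = q2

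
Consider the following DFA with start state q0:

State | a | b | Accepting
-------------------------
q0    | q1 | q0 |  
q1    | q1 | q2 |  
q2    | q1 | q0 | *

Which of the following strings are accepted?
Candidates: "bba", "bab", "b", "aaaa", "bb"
"bba": q0 → q0 → q0 → q1; q1 is not accepting → rejected
"bab": q0 → q0 → q1 → q2; q2 is accepting → accepted
"b": q0 → q0; q0 is not accepting → rejected
"aaaa": q0 → q1 → q1 → q1 → q1; q1 is not accepting → rejected
"bb": q0 → q0 → q0; q0 is not accepting → rejected

Final answer: "bab"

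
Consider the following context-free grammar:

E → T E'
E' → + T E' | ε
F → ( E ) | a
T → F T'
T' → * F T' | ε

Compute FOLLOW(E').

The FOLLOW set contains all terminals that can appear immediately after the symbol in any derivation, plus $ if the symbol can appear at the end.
Useful FIRST sets: FIRST(E') = {+, ε}, FIRST(T') = {*, ε} (both E' and T' are nullable).
FOLLOW(E): E is the start symbol → $; E appears in F → ( E ) followed by ')' → FOLLOW(E) = {), $}.
FOLLOW(E'): E' appears at the right end of E → T E' and of E' → + T E', so FOLLOW(E') ⊇ FOLLOW(E) (the second occurrence adds nothing new). FOLLOW(E') = {), $}.

Final answer: {$, )}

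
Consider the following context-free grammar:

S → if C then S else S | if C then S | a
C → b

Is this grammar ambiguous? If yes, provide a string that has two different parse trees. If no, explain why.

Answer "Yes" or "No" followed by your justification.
The 'dangling else' can attach to either if. Two leftmost derivations of  if b then if b then a else a:
  (1) S ⇒ if C then S else S ⇒ if b then S else S ⇒ if b then if C then S else S ⇒ if b then if b then S else S ⇒ if b then if b then a else S ⇒ if b then if b then a else a   (else belongs to the outer if)
  (2) S ⇒ if C then S ⇒ if b then S ⇒ if b then if C then S else S ⇒ if b then if b then S else S ⇒ if b then if b then a else S ⇒ if b then if b then a else a   (else belongs to the inner if)
Two distinct parse trees for the same string, so the grammar is ambiguous.

Final answer: Yes - the string 'if b then if b then a else a' has two distinct leftmost derivations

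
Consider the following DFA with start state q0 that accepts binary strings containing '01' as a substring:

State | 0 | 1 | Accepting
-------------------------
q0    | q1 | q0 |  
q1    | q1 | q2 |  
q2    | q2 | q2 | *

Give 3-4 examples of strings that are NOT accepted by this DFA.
Any strings that end in a non-accepting state work; for example:
"0": q0 → q1; q1 is not accepting → rejected
"1": q0 → q0; q0 is not accepting → rejected
"000": q0 → q1 → q1 → q1; q1 is not accepting → rejected
"111": q0 → q0 → q0 → q0; q0 is not accepting → rejected

Final answer: "0", "1", "000", "111"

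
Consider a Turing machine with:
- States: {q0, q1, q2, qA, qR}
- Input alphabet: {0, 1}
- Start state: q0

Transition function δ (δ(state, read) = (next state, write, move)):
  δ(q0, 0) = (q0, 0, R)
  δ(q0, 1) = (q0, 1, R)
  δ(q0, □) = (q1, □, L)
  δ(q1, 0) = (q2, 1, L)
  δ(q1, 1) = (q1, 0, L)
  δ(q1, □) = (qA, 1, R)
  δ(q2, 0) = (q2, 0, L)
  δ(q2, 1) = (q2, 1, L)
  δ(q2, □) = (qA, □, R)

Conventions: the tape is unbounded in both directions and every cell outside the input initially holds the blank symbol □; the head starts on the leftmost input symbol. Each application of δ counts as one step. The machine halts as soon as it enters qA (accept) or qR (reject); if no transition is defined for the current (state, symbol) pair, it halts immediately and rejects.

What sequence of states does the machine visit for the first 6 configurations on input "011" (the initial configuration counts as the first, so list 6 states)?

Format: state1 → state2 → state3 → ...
Step 0: [q0]011 (head at position 0)
Step 1: δ(q0, 0) = (q0, 0, R)  ⊢  0[q0]11 (head at position 1)
Step 2: δ(q0, 1) = (q0, 1, R)  ⊢  01[q0]1 (head at position 2)
Step 3: δ(q0, 1) = (q0, 1, R)  ⊢  011[q0]□ (head at position 3)
Step 4: δ(q0, □) = (q1, □, L)  ⊢  01[q1]1□ (head at position 2)
Step 5: δ(q1, 1) = (q1, 0, L)  ⊢  0[q1]10□ (head at position 1)
Reading off the states of these 6 configurations: q0 → q0 → q0 → q0 → q1 → q1

Final answer: q0 → q0 → q0 → q0 → q1 → q1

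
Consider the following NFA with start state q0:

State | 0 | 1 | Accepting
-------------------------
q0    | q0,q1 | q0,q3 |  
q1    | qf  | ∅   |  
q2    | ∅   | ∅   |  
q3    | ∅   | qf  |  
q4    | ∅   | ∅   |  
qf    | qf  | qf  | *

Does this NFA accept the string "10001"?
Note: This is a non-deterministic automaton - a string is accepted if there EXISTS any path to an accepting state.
Track the set of states the NFA could be in: start {q0}
Read '1': {q0} → {q0, q3}
Read '0': {q0, q3} → {q0, q1}
Read '0': {q0, q1} → {q0, q1, qf}
Read '0': {q0, q1, qf} → {q0, q1, qf}
Read '1': {q0, q1, qf} → {q0, q3, qf}
Final set {q0, q3, qf} contains accepting state(s) {qf} → accepted.

Final answer: Yes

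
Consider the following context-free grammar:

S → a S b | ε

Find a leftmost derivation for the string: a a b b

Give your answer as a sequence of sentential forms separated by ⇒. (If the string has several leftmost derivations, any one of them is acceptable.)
Start with S.
Step 1: the leftmost non-terminal is S; apply S → a S b:  a S b
Step 2: the leftmost non-terminal is S; apply S → a S b:  a a S b b
Step 3: the leftmost non-terminal is S; apply S → ε:  a a b b

Final answer: S ⇒ a S b ⇒ a a S b b ⇒ a a b b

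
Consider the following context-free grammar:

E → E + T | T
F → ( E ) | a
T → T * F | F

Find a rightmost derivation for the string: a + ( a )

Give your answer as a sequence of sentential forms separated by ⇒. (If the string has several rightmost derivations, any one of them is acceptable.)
Start with E.
Step 1: the rightmost non-terminal is E; apply E → E + T:  E + T
Step 2: the rightmost non-terminal is T; apply T → F:  E + F
Step 3: the rightmost non-terminal is F; apply F → ( E ):  E + ( E )
Step 4: the rightmost non-terminal is E; apply E → T:  E + ( T )
Step 5: the rightmost non-terminal is T; apply T → F:  E + ( F )
Step 6: the rightmost non-terminal is F; apply F → a:  E + ( a )
Step 7: the rightmost non-terminal is E; apply E → T:  T + ( a )
Step 8: the rightmost non-terminal is T; apply T → F:  F + ( a )
Step 9: the rightmost non-terminal is F; apply F → a:  a + ( a )

Final answer: E ⇒ E + T ⇒ E + F ⇒ E + ( E ) ⇒ E + ( T ) ⇒ E + ( F ) ⇒ E + ( a ) ⇒ T + ( a ) ⇒ F + ( a ) ⇒ a + ( a )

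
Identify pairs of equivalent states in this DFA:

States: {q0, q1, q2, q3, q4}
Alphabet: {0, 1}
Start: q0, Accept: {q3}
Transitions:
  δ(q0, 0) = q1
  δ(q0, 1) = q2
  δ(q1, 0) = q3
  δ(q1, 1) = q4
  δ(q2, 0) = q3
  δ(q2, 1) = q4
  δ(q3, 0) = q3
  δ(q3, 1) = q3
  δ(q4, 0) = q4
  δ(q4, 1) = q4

Using the table-filling algorithm:
Round 0 – mark pairs where exactly one state is accepting: (q0,q3), (q1,q3), (q2,q3), (q3,q4)
Round 1 – newly marked: (q0,q1) [on 0: q1 vs q3, already marked]; (q0,q2) [on 0: q1 vs q3, already marked]; (q1,q4) [on 0: q3 vs q4, already marked]; (q2,q4) [on 0: q3 vs q4, already marked]
Round 2 – newly marked: (q0,q4) [on 0: q1 vs q4, already marked]
No further pairs can be marked.
(q1, q2) unmarked: δ(q1,0)=q3, δ(q2,0)=q3; δ(q1,1)=q4, δ(q2,1)=q4 → equivalent
Equivalent pairs: (q1, q2)

Final answer: Equivalent pairs: (q1, q2)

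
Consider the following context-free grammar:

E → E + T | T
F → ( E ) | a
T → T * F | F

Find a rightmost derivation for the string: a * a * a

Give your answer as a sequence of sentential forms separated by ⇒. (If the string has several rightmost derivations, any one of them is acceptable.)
Start with E.
Step 1: the rightmost non-terminal is E; apply E → T:  T
Step 2: the rightmost non-terminal is T; apply T → T * F:  T * F
Step 3: the rightmost non-terminal is F; apply F → a:  T * a
Step 4: the rightmost non-terminal is T; apply T → T * F:  T * F * a
Step 5: the rightmost non-terminal is F; apply F → a:  T * a * a
Step 6: the rightmost non-terminal is T; apply T → F:  F * a * a
Step 7: the rightmost non-terminal is F; apply F → a:  a * a * a

Final answer: E ⇒ T ⇒ T * F ⇒ T * a ⇒ T * F * a ⇒ T * a * a ⇒ F * a * a ⇒ a * a * a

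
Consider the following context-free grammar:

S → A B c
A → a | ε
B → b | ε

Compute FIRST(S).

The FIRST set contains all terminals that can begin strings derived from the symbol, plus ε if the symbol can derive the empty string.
FIRST(A) = {a, ε} (A → a | ε) and FIRST(B) = {b, ε} (B → b | ε).
For S → A B c: add FIRST(A) minus ε = {a}; A is nullable, so also add FIRST(B) minus ε = {b}; B is nullable too, so also add FIRST(c) = {c}. The terminal c is never erased, so S is not nullable and ε is not included.
FIRST(S) = {a, b, c}.

Final answer: {a, b, c}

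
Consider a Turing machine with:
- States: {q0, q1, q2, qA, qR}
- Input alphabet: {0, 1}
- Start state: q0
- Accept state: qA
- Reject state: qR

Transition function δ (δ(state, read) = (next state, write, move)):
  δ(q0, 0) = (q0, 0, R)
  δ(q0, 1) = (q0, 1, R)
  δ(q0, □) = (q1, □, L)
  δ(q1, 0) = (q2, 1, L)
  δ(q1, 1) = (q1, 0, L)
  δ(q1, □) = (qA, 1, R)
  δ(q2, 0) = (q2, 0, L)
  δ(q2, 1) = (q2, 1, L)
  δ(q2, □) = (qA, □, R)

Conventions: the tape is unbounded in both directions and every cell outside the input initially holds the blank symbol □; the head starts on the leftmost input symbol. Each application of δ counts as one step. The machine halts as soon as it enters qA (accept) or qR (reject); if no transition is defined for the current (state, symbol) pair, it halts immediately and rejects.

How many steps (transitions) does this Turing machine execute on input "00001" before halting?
Step 0: [q0]00001 (head at position 0)
Step 1: δ(q0, 0) = (q0, 0, R)  ⊢  0[q0]0001 (head at position 1)
Step 2: δ(q0, 0) = (q0, 0, R)  ⊢  00[q0]001 (head at position 2)
Step 3: δ(q0, 0) = (q0, 0, R)  ⊢  000[q0]01 (head at position 3)
Step 4: δ(q0, 0) = (q0, 0, R)  ⊢  0000[q0]1 (head at position 4)
Step 5: δ(q0, 1) = (q0, 1, R)  ⊢  00001[q0]□ (head at position 5)
Step 6: δ(q0, □) = (q1, □, L)  ⊢  0000[q1]1□ (head at position 4)
Step 7: δ(q1, 1) = (q1, 0, L)  ⊢  000[q1]00□ (head at position 3)
Step 8: δ(q1, 0) = (q2, 1, L)  ⊢  00[q2]010□ (head at position 2)
Step 9: δ(q2, 0) = (q2, 0, L)  ⊢  0[q2]0010□ (head at position 1)
Step 10: δ(q2, 0) = (q2, 0, L)  ⊢  [q2]00010□ (head at position 0)
Step 11: δ(q2, 0) = (q2, 0, L)  ⊢  [q2]□00010□ (head at position -1)
Step 12: δ(q2, □) = (qA, □, R)  ⊢  □[qA]00010□ (head at position 0)
The machine is in qA, so it halts and accepts.
Number of transitions executed: 12.

Final answer: 12 steps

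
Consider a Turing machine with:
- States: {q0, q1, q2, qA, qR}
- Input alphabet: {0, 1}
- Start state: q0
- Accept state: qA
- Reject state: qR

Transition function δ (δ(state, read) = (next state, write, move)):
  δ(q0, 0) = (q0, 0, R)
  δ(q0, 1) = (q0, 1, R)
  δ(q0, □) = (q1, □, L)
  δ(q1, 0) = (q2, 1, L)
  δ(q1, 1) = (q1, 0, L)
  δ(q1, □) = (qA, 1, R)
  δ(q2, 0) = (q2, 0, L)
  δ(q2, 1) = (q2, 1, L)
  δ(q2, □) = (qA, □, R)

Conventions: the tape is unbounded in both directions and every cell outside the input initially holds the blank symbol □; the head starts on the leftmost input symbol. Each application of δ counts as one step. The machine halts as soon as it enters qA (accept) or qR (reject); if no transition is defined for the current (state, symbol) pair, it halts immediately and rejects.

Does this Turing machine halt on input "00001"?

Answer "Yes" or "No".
Step 0: [q0]00001 (head at position 0)
Step 1: δ(q0, 0) = (q0, 0, R)  ⊢  0[q0]0001 (head at position 1)
Step 2: δ(q0, 0) = (q0, 0, R)  ⊢  00[q0]001 (head at position 2)
Step 3: δ(q0, 0) = (q0, 0, R)  ⊢  000[q0]01 (head at position 3)
Step 4: δ(q0, 0) = (q0, 0, R)  ⊢  0000[q0]1 (head at position 4)
Step 5: δ(q0, 1) = (q0, 1, R)  ⊢  00001[q0]□ (head at position 5)
Step 6: δ(q0, □) = (q1, □, L)  ⊢  0000[q1]1□ (head at position 4)
Step 7: δ(q1, 1) = (q1, 0, L)  ⊢  000[q1]00□ (head at position 3)
Step 8: δ(q1, 0) = (q2, 1, L)  ⊢  00[q2]010□ (head at position 2)
Step 9: δ(q2, 0) = (q2, 0, L)  ⊢  0[q2]0010□ (head at position 1)
Step 10: δ(q2, 0) = (q2, 0, L)  ⊢  [q2]00010□ (head at position 0)
Step 11: δ(q2, 0) = (q2, 0, L)  ⊢  [q2]□00010□ (head at position -1)
Step 12: δ(q2, □) = (qA, □, R)  ⊢  □[qA]00010□ (head at position 0)
The machine is in qA, so it halts and accepts.
It halts after 12 steps.

Final answer: Yes - halts after 12 steps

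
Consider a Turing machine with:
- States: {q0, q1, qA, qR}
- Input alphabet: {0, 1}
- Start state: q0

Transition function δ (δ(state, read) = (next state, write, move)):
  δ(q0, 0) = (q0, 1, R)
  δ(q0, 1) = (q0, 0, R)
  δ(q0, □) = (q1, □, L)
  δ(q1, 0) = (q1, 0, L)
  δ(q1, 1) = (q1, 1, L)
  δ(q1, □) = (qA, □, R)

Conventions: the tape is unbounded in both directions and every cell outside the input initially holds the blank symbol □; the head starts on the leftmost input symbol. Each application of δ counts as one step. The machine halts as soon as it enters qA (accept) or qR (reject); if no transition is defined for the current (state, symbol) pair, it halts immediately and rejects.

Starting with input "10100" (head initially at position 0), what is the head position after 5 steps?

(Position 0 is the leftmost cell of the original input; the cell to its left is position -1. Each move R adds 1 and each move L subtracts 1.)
Step 0: [q0]10100 (head at position 0)
Step 1: δ(q0, 1) = (q0, 0, R)  ⊢  0[q0]0100 (head at position 1)
Step 2: δ(q0, 0) = (q0, 1, R)  ⊢  01[q0]100 (head at position 2)
Step 3: δ(q0, 1) = (q0, 0, R)  ⊢  010[q0]00 (head at position 3)
Step 4: δ(q0, 0) = (q0, 1, R)  ⊢  0101[q0]0 (head at position 4)
Step 5: δ(q0, 0) = (q0, 1, R)  ⊢  01011[q0]□ (head at position 5)
Head position after 5 steps: 5

Final answer: Position 5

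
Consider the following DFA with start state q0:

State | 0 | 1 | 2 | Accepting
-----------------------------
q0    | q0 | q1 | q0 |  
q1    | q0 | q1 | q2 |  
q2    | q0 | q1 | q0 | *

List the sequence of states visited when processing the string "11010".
q0 → q1 → q1 → q0 → q1 → q0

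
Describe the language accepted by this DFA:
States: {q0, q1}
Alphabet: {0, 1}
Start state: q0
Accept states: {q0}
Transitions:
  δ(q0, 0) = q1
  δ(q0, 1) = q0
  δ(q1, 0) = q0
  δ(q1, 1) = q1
Analyzing the DFA structure:
Start state: q0
Accept states: {q0}
Interpreting what each state remembers (checking against the transitions):
  q0: an even number of 0s has been read so far
  q1: an odd number of 0s has been read so far
  δ(q0, 0): in q0 (an even number of 0s has been read so far), after reading 0 we have: an odd number of 0s has been read so far → q1
  δ(q0, 1): in q0 (an even number of 0s has been read so far), after reading 1 we have: an even number of 0s has been read so far → q0
  δ(q1, 0): in q1 (an odd number of 0s has been read so far), after reading 0 we have: an even number of 0s has been read so far → q0
  δ(q1, 1): in q1 (an odd number of 0s has been read so far), after reading 1 we have: an odd number of 0s has been read so far → q1
A string is accepted iff it ends in {q0}, i.e. an even number of 0s has been read so far.
Language: All binary strings with an even number of 0s

Final answer: All binary strings with an even number of 0s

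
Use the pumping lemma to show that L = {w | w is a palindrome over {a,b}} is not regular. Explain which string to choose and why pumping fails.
Language: L = {w | w is a palindrome over {a,b}} (strings that read the same forwards and backwards)
Step 1: Assume for contradiction that L is regular, with pumping length p.
Step 2: Choose s = a^p b a^p. Then s ∈ L (it reads the same forwards and backwards) and |s| ≥ p.
Step 3: Consider any decomposition s = xyz with |xy| ≤ p and |y| > 0. Since |xy| ≤ p and the first p symbols of s are all a's, y = a^k for some k with 1 ≤ k ≤ p.
Step 4: Pumping up (i = 2): xy²z = a^(p+k) b a^p. Its reverse is a^p b a^(p+k) ≠ a^(p+k) b a^p (the single b is no longer in the middle), so xy²z is not a palindrome and xy²z ∉ L.
This contradicts the pumping lemma, so L is not regular.

Final answer: Choose s = a^p b a^p. Since |xy| ≤ p, y = a^k with k ≥ 1. Then xy²z = a^(p+k) b a^p is not a palindrome, so ∉ L.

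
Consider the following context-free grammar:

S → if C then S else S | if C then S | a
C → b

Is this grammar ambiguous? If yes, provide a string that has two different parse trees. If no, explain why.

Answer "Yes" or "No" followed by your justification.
The 'dangling else' can attach to either if. Two leftmost derivations of  if b then if b then a else a:
  (1) S ⇒ if C then S else S ⇒ if b then S else S ⇒ if b then if C then S else S ⇒ if b then if b then S else S ⇒ if b then if b then a else S ⇒ if b then if b then a else a   (else belongs to the outer if)
  (2) S ⇒ if C then S ⇒ if b then S ⇒ if b then if C then S else S ⇒ if b then if b then S else S ⇒ if b then if b then a else S ⇒ if b then if b then a else a   (else belongs to the inner if)
Two distinct parse trees for the same string, so the grammar is ambiguous.

Final answer: Yes - the string 'if b then if b then a else a' has two distinct leftmost derivations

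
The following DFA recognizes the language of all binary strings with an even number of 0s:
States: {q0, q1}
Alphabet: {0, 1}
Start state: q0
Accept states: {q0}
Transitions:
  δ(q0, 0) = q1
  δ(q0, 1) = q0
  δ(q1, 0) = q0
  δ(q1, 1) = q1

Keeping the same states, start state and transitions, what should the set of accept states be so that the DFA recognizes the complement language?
The DFA is complete (every state has a transition on every symbol), so the complement
is recognized by the same DFA with accepting and non-accepting states swapped.
Original accept states: {q0}
Complement accept states = All states - Original accept states
= {q0, q1} - {q0}
= {q1}
Complement language: strings with an ODD number of 0s

Final answer: {q1}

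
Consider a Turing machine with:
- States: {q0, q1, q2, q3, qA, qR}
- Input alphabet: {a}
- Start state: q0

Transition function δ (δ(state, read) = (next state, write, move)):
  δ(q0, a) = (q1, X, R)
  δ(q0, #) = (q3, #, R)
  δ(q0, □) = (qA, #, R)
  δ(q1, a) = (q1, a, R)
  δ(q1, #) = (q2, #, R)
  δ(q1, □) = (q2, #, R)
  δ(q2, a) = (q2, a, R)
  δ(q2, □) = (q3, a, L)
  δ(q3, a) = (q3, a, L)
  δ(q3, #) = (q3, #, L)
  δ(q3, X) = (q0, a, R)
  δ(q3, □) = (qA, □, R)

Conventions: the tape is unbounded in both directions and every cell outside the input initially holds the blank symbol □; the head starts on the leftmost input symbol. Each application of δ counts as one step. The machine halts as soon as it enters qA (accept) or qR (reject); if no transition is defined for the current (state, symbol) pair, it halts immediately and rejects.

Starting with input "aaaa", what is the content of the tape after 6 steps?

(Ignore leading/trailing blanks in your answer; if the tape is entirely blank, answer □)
Step 0: [q0]aaaa (head at position 0)
Step 1: δ(q0, a) = (q1, X, R)  ⊢  X[q1]aaa (head at position 1)
Step 2: δ(q1, a) = (q1, a, R)  ⊢  Xa[q1]aa (head at position 2)
Step 3: δ(q1, a) = (q1, a, R)  ⊢  Xaa[q1]a (head at position 3)
Step 4: δ(q1, a) = (q1, a, R)  ⊢  Xaaa[q1]□ (head at position 4)
Step 5: δ(q1, □) = (q2, #, R)  ⊢  Xaaa#[q2]□ (head at position 5)
Step 6: δ(q2, □) = (q3, a, L)  ⊢  Xaaa[q3]#a (head at position 4)
Tape after 6 steps (ignoring surrounding blanks): Xaaa#a

Final answer: Tape: Xaaa#a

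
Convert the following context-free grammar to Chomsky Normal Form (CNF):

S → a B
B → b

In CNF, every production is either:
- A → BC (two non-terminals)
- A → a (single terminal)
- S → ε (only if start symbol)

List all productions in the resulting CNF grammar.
The grammar has no ε-productions or unit productions to eliminate.
S → a B has terminal a in a right-hand side of length ≥ 2: introduce T_a → a and use T_a in place of a.
B → b is already in CNF (single terminal) – keep it.
S → a B becomes S → T_a B.
Resulting CNF grammar (3 productions): T_a → a; B → b; S → T_a B

Final answer: T_a → a; B → b; S → T_a B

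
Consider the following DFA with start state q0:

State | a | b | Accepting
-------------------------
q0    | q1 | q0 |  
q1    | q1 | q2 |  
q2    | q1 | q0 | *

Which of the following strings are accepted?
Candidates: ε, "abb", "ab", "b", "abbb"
ε: q0; q0 is not accepting → rejected
"abb": q0 → q1 → q2 → q0; q0 is not accepting → rejected
"ab": q0 → q1 → q2; q2 is accepting → accepted
"b": q0 → q0; q0 is not accepting → rejected
"abbb": q0 → q1 → q2 → q0 → q0; q0 is not accepting → rejected

Final answer: "ab"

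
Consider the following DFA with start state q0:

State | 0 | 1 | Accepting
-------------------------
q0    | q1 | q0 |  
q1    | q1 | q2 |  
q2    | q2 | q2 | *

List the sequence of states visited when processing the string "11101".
q0 → q0 → q0 → q0 → q1 → q2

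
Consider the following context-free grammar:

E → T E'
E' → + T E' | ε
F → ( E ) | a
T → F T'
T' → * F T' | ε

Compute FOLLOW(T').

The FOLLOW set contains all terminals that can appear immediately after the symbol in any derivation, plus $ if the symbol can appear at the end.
Useful FIRST sets: FIRST(E') = {+, ε}, FIRST(T') = {*, ε} (both E' and T' are nullable).
FOLLOW(E): E is the start symbol → $; E appears in F → ( E ) followed by ')' → FOLLOW(E) = {), $}.
FOLLOW(E'): E' appears at the right end of E → T E' and of E' → + T E', so FOLLOW(E') ⊇ FOLLOW(E) (the second occurrence adds nothing new). FOLLOW(E') = {), $}.
FOLLOW(T): in E → T E' and E' → + T E', T is followed by E': add FIRST(E') minus ε = {+}; since E' is nullable, also add FOLLOW(E) and FOLLOW(E') = {), $}. FOLLOW(T) = {+, ), $}.
FOLLOW(T'): T' appears at the right end of T → F T' and of T' → * F T', so FOLLOW(T') = FOLLOW(T) = {+, ), $}.

Final answer: {$, ), +}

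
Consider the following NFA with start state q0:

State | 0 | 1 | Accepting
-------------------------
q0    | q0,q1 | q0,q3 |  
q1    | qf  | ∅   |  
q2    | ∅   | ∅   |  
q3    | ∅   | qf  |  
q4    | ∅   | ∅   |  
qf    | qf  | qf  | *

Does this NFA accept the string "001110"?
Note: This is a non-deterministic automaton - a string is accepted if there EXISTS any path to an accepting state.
Track the set of states the NFA could be in: start {q0}
Read '0': {q0} → {q0, q1}
Read '0': {q0, q1} → {q0, q1, qf}
Read '1': {q0, q1, qf} → {q0, q3, qf}
Read '1': {q0, q3, qf} → {q0, q3, qf}
Read '1': {q0, q3, qf} → {q0, q3, qf}
Read '0': {q0, q3, qf} → {q0, q1, qf}
Final set {q0, q1, qf} contains accepting state(s) {qf} → accepted.

Final answer: Yes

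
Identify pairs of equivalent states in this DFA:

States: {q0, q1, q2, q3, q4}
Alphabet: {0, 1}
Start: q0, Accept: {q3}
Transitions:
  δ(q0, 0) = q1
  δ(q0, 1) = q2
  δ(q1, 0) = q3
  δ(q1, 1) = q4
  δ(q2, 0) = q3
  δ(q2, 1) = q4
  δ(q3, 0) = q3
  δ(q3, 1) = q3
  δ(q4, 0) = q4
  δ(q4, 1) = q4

Using the table-filling algorithm:
Round 0 – mark pairs where exactly one state is accepting: (q0,q3), (q1,q3), (q2,q3), (q3,q4)
Round 1 – newly marked: (q0,q1) [on 0: q1 vs q3, already marked]; (q0,q2) [on 0: q1 vs q3, already marked]; (q1,q4) [on 0: q3 vs q4, already marked]; (q2,q4) [on 0: q3 vs q4, already marked]
Round 2 – newly marked: (q0,q4) [on 0: q1 vs q4, already marked]
No further pairs can be marked.
(q1, q2) unmarked: δ(q1,0)=q3, δ(q2,0)=q3; δ(q1,1)=q4, δ(q2,1)=q4 → equivalent
Equivalent pairs: (q1, q2)

Final answer: Equivalent pairs: (q1, q2)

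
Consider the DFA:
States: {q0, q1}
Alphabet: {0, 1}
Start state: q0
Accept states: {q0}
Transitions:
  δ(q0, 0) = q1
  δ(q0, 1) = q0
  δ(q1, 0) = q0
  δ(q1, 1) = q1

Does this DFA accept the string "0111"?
Processing string "0111":
  q0 --0--> q1
  q1 --1--> q1
  q1 --1--> q1
  q1 --1--> q1
Final state: q1
Accept states: {q0}
q1 is not an accept state, so the string is rejected.

Final answer: No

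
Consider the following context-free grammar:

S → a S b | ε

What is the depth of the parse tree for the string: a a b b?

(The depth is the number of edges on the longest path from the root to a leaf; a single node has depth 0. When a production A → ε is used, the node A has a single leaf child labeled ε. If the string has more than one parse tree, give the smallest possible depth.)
The only parse tree applies S → a S b 2 times (once per matching a…b pair) and then S → ε.
The S nodes sit at depths 0, 1, …, 2; the innermost S (depth 2) has the single child ε at depth 3.
The terminal leaves a, b are at depths 1..2, so the longest root-to-leaf path is S → S → … → S → ε with 3 edges.
Depth = 3.

Final answer: 3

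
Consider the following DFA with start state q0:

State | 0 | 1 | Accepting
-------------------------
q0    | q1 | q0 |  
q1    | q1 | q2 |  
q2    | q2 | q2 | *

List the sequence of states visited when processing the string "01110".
q0 → q1 → q2 → q2 → q2 → q2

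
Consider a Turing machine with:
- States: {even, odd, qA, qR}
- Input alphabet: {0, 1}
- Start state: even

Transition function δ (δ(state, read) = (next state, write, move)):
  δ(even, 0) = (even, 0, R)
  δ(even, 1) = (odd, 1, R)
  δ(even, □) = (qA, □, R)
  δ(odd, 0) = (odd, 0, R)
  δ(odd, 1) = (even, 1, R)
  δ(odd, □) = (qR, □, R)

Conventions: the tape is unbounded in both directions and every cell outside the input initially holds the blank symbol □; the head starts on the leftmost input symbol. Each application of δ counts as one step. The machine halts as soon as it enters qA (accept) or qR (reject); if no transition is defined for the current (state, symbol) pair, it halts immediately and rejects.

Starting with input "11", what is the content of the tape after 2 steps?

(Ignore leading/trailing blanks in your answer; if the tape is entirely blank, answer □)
Step 0: [even]11 (head at position 0)
Step 1: δ(even, 1) = (odd, 1, R)  ⊢  1[odd]1 (head at position 1)
Step 2: δ(odd, 1) = (even, 1, R)  ⊢  11[even]□ (head at position 2)
Tape after 2 steps (ignoring surrounding blanks): 11

Final answer: Tape: 11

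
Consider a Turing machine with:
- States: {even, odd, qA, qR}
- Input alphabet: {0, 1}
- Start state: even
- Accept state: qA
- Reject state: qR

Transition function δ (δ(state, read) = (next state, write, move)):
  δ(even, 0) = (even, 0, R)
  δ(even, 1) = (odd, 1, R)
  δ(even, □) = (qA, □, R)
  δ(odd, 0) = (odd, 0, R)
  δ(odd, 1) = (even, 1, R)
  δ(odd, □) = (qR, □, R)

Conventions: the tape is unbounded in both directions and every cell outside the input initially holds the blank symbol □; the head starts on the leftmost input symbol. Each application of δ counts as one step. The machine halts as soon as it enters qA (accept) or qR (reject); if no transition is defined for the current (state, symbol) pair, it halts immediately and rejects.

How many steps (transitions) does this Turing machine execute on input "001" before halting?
Step 0: [even]001 (head at position 0)
Step 1: δ(even, 0) = (even, 0, R)  ⊢  0[even]01 (head at position 1)
Step 2: δ(even, 0) = (even, 0, R)  ⊢  00[even]1 (head at position 2)
Step 3: δ(even, 1) = (odd, 1, R)  ⊢  001[odd]□ (head at position 3)
Step 4: δ(odd, □) = (qR, □, R)  ⊢  001□[qR]□ (head at position 4)
The machine is in qR, so it halts and rejects.
Number of transitions executed: 4.

Final answer: 4 steps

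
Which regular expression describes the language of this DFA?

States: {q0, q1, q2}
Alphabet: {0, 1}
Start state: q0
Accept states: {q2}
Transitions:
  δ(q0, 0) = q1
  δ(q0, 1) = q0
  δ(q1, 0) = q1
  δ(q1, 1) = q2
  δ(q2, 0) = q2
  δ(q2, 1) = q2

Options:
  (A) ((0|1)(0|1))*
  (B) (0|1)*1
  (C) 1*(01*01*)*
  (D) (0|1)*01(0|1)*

Testing sample strings against the DFA:
  '11101' -> accepted
  '11' -> rejected
  '1100' -> rejected
  '11111' -> rejected
Checking each option for a counterexample:
  (A) ((0|1)(0|1))*: ε is rejected by the DFA but matches the regex → eliminated
  (B) (0|1)*1: '1' is rejected by the DFA but matches the regex → eliminated
  (C) 1*(01*01*)*: ε is rejected by the DFA but matches the regex → eliminated
  (D) (0|1)*01(0|1)*: agrees with the DFA on all strings of length ≤ 4
Only (D) (0|1)*01(0|1)* is consistent with the DFA.

Final answer: (D) (0|1)*01(0|1)*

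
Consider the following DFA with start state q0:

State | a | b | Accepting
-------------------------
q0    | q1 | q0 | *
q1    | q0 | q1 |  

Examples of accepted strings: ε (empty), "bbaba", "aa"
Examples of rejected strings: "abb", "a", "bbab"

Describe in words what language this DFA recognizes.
strings over {a,b} with an even number of a's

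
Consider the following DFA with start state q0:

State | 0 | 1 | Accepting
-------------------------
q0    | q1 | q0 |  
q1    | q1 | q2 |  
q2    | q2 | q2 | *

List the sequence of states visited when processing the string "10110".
q0 → q0 → q1 → q2 → q2 → q2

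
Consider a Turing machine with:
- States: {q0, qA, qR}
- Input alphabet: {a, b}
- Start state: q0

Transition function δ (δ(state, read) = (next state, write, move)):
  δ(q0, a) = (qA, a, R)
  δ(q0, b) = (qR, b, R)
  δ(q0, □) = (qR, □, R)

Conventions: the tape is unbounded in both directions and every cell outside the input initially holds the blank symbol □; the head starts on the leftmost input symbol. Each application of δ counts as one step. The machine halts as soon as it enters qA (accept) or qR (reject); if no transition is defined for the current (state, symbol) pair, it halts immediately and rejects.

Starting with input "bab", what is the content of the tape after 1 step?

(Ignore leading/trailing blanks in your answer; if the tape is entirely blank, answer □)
Step 0: [q0]bab (head at position 0)
Step 1: δ(q0, b) = (qR, b, R)  ⊢  b[qR]ab (head at position 1)
Tape after 1 step (ignoring surrounding blanks): bab

Final answer: Tape: bab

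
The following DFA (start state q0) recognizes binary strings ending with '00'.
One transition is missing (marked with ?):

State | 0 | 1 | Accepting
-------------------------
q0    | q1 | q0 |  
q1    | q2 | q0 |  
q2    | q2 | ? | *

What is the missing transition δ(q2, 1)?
q0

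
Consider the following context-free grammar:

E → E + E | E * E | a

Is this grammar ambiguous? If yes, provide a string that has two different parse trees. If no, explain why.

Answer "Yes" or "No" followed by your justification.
Two different leftmost derivations of a + a * a:
  (1) E ⇒ E + E ⇒ a + E ⇒ a + E * E ⇒ a + a * E ⇒ a + a * a   (tree groups a + (a * a))
  (2) E ⇒ E * E ⇒ E + E * E ⇒ a + E * E ⇒ a + a * E ⇒ a + a * a   (tree groups (a + a) * a)
Two distinct leftmost derivations = two distinct parse trees, so the grammar is ambiguous.

Final answer: Yes - the string 'a + a * a' has two distinct leftmost derivations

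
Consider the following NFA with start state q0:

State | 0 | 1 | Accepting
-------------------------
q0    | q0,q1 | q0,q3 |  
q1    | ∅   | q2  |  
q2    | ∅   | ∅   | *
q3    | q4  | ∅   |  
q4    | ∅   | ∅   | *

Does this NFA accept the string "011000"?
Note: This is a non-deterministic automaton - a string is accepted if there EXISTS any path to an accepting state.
Track the set of states the NFA could be in: start {q0}
Read '0': {q0} → {q0, q1}
Read '1': {q0, q1} → {q0, q2, q3}
Read '1': {q0, q2, q3} → {q0, q3}
Read '0': {q0, q3} → {q0, q1, q4}
Read '0': {q0, q1, q4} → {q0, q1}
Read '0': {q0, q1} → {q0, q1}
Final set {q0, q1} contains no accepting state → rejected.

Final answer: No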